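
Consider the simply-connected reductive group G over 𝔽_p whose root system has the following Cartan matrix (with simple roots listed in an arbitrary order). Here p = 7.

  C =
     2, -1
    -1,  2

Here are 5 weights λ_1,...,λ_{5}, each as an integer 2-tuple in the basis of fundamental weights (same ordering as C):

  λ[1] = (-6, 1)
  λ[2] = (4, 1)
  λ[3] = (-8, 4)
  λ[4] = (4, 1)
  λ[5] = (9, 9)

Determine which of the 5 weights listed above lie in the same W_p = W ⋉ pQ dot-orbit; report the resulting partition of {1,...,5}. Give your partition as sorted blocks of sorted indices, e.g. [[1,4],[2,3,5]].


Root system A_2: the 2×2 matrix C matches after relabeling.

Ā_7 reps of the 5 weights (A_2, coords as presented):

  1: (2, 3) · 2: (5, 2) · 3: (5, 2) · 4: (5, 2) · 5: (3, 3)

The 5 indices split into 3 linkage classes (same alcove rep ⇔ same W_7-dot-orbit):

[[1], [2, 3, 4], [5]]


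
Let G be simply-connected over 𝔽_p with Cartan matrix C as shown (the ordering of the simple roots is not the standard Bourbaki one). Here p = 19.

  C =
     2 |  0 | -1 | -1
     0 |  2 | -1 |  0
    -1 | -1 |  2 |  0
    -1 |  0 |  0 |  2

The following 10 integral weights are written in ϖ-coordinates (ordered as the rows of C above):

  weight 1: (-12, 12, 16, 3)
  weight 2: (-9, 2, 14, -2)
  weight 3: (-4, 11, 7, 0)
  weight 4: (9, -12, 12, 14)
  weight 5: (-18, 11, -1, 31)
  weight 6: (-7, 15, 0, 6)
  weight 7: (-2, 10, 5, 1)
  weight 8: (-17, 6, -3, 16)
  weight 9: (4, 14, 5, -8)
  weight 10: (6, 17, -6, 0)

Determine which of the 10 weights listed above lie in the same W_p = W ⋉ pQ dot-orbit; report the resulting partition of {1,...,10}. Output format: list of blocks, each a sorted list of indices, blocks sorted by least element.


Type A_4, rank 4, |W|=120; reorder rows/cols to standard.

Each λ_j+ρ reduced to Ā_19; 4-tuples below use C's row order:

  λ_1+ρ ↦ (0, 2, 6, 4) · λ_2+ρ ↦ (1, 3, 6, 8) · λ_3+ρ ↦ (1, 11, 5, 1) · λ_4+ρ ↦ (0, 2, 6, 4) · λ_5+ρ ↦ (0, 8, 4, 2) · λ_6+ρ ↦ (1, 11, 5, 1) · λ_7+ρ ↦ (1, 11, 5, 1) · λ_8+ρ ↦ (1, 11, 5, 1) · λ_9+ρ ↦ (0, 8, 4, 2) · λ_10+ρ ↦ (1, 11, 5, 1)

These 10 weights hit 4 W_19-dot-orbits; sizes (2, 1, 5, 2):

[[1, 4], [2], [3, 6, 7, 8, 10], [5, 9]]


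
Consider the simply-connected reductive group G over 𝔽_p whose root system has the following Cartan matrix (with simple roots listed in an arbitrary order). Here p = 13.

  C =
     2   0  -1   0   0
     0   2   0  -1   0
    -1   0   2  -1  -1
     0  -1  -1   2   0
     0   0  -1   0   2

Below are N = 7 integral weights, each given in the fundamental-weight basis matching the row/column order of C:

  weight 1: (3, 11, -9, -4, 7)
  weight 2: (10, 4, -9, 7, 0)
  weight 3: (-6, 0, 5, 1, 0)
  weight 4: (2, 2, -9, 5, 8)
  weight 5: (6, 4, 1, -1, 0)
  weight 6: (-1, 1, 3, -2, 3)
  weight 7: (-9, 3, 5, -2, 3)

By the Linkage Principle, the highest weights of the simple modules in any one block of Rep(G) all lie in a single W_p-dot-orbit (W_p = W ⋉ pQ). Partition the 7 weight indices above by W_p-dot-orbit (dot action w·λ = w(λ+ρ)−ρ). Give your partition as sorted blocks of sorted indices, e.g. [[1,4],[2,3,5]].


Type D_5, rank 5, |W|=1920; reorder rows/cols to standard.

Alcove-folded reps (p=13, 7 weights, presented ϖ-order):

    λ_1 → (0, 1, 3, 1, 4)
    λ_2 → (0, 1, 3, 1, 4)
    λ_3 → (5, 1, 1, 2, 1)
    λ_4 → (5, 1, 1, 2, 1)
    λ_5 → (5, 1, 1, 2, 1)
    λ_6 → (0, 1, 3, 1, 4)
    λ_7 → (5, 1, 1, 2, 1)

The 7 indices split into 2 linkage classes (same alcove rep ⇔ same W_13-dot-orbit):

[[1, 2, 6], [3, 4, 5, 7]]


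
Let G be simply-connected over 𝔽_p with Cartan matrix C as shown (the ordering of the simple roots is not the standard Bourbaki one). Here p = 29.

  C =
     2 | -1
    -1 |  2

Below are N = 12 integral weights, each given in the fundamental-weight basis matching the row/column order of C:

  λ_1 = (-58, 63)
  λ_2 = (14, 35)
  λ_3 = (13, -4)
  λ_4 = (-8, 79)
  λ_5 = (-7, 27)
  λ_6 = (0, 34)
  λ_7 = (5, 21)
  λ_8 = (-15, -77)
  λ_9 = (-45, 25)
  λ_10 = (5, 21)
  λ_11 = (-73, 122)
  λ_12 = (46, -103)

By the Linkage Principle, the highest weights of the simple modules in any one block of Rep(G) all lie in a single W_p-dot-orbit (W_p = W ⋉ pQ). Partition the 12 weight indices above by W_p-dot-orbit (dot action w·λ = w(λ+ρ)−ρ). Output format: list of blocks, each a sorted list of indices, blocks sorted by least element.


Cartan matrix: type A_2 (|W|=6); un-permuting the 2 rows.

Each λ_j+ρ reduced to Ā_29; 2-tuples below use C's row order:

    λ_1+ρ ↦ (6, 22)
    λ_2+ρ ↦ (7, 7)
    λ_3+ρ ↦ (11, 3)
    λ_4+ρ ↦ (7, 7)
    λ_5+ρ ↦ (6, 22)
    λ_6+ρ ↦ (6, 22)
    λ_7+ρ ↦ (6, 22)
    λ_8+ρ ↦ (11, 3)
    λ_9+ρ ↦ (11, 3)
    λ_10+ρ ↦ (6, 22)
    λ_11+ρ ↦ (7, 7)
    λ_12+ρ ↦ (11, 3)

The 12 indices split into 3 linkage classes (same alcove rep ⇔ same W_29-dot-orbit):

[[1, 5, 6, 7, 10], [2, 4, 11], [3, 8, 9, 12]]


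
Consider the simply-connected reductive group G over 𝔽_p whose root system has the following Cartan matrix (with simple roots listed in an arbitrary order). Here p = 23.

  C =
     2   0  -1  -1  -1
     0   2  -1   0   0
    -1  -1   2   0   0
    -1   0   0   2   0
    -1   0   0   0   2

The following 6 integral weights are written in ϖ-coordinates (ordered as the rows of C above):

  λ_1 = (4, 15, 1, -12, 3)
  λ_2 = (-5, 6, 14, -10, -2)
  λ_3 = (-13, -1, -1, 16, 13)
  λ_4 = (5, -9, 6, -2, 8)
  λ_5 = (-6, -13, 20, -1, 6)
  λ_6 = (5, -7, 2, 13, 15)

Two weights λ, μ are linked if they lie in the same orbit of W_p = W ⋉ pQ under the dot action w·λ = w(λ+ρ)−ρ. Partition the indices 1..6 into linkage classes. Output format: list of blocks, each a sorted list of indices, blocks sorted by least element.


Type D_5, rank 5, |W|=1920; reorder rows/cols to standard.

λ_j+ρ reflected into Ā_23 (⟨·,θ^∨⟩≤23); 5-tuples as given:

    λ_1+ρ ↦ (0, 12, 0, 5, 2)
    λ_2+ρ ↦ (1, 4, 3, 1, 9)
    λ_3+ρ ↦ (0, 12, 0, 5, 2)
    λ_4+ρ ↦ (1, 4, 3, 1, 9)
    λ_5+ρ ↦ (0, 12, 0, 5, 2)
    λ_6+ρ ↦ (1, 3, 3, 2, 0)

Linkage partition of the 6 weights (3 classes, p=23):

[[1, 3, 5], [2, 4], [6]]


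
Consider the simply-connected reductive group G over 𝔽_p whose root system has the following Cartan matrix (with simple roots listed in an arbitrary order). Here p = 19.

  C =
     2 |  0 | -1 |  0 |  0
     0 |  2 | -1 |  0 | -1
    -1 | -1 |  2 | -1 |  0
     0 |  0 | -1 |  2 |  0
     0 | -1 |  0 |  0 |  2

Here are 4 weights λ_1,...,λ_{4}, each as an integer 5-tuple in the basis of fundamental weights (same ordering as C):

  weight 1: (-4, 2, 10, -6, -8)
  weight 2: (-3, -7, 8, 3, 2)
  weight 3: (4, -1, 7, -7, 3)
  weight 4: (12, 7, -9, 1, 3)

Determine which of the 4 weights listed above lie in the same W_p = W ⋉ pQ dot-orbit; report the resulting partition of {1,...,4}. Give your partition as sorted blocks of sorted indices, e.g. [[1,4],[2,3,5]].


Dynkin diagram of C (from the 8 off-diagonal −1 entries): D_5.

Ā_19 reps of the 4 weights (D_5, coords as presented):

  [1] (2, 3, 1, 4, 3) · [2] (2, 3, 1, 4, 3) · [3] (5, 0, 2, 6, 4) · [4] (5, 0, 2, 6, 4)

Grouping the 4 weights by Ā_19-representative: 2 linkage classes.

[[1, 2], [3, 4]]


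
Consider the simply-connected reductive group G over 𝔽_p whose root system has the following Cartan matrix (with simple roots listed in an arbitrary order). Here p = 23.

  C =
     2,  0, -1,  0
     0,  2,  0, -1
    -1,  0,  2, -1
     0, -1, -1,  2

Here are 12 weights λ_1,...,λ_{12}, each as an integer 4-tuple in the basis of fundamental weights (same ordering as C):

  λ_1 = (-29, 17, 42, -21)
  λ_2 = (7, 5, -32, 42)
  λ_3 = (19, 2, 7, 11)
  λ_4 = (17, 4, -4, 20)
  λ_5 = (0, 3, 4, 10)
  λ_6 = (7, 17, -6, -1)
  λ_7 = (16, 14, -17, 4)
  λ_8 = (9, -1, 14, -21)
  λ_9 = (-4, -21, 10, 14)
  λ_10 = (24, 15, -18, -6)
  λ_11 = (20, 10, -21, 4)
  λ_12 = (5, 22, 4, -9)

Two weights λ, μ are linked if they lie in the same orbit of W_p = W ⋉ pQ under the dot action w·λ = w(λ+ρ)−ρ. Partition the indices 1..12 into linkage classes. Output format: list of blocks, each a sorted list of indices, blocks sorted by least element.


Cartan matrix: type A_4 (|W|=120); un-permuting the 4 rows.

λ_j+ρ reflected into Ā_23 (⟨·,θ^∨⟩≤23); 4-tuples as given:

  λ_1 → (3, 13, 0, 5)
  λ_2 → (0, 12, 3, 5)
  λ_3 → (0, 12, 3, 5)
  λ_4 → (3, 13, 0, 5)
  λ_5 → (1, 4, 5, 11)
  λ_6 → (3, 13, 0, 5)
  λ_7 → (1, 4, 5, 11)
  λ_8 → (3, 13, 0, 5)
  λ_9 → (0, 12, 3, 5)
  λ_10 → (1, 4, 5, 11)
  λ_11 → (1, 4, 5, 11)
  λ_12 → (0, 12, 3, 5)

3 distinct reps among the 12 weights ⇒ 3 W_23-linkage classes:

[[1, 4, 6, 8], [2, 3, 9, 12], [5, 7, 10, 11]]


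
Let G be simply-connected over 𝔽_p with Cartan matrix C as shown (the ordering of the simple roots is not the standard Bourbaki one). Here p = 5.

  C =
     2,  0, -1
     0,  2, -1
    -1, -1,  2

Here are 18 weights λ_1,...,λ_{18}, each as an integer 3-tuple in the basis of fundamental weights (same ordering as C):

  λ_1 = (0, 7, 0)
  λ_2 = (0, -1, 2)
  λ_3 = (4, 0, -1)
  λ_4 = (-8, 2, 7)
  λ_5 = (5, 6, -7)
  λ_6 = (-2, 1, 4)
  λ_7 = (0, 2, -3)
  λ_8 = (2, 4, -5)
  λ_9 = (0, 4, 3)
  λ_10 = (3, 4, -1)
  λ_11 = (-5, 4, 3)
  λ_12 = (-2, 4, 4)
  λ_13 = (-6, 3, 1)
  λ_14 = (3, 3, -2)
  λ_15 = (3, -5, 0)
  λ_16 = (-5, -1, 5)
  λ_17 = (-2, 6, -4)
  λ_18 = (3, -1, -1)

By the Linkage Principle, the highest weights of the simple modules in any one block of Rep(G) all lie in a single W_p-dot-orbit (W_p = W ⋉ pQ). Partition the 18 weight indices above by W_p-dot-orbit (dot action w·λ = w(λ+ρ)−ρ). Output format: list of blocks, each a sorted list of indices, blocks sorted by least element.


Root system A_3: the 3×3 matrix C matches after relabeling.

Each λ_j+ρ reduced to Ā_5; 3-tuples below use C's row order:

    λ_1+ρ ↦ (1, 0, 3)
    λ_2+ρ ↦ (1, 0, 3)
    λ_3+ρ ↦ (4, 0, 0)
    λ_4+ρ ↦ (1, 1, 1)
    λ_5+ρ ↦ (1, 0, 3)
    λ_6+ρ ↦ (1, 0, 3)
    λ_7+ρ ↦ (1, 1, 1)
    λ_8+ρ ↦ (1, 1, 3)
    λ_9+ρ ↦ (4, 0, 0)
    λ_10+ρ ↦ (0, 1, 0)
    λ_11+ρ ↦ (0, 1, 0)
    λ_12+ρ ↦ (4, 0, 0)
    λ_13+ρ ↦ (1, 0, 3)
    λ_14+ρ ↦ (1, 1, 1)
    λ_15+ρ ↦ (1, 1, 3)
    λ_16+ρ ↦ (3, 1, 1)
    λ_17+ρ ↦ (1, 1, 1)
    λ_18+ρ ↦ (4, 0, 0)

Grouping the 18 weights by Ā_5-representative: 6 linkage classes.

[[1, 2, 5, 6, 13], [3, 9, 12, 18], [4, 7, 14, 17], [8, 15], [10, 11], [16]]


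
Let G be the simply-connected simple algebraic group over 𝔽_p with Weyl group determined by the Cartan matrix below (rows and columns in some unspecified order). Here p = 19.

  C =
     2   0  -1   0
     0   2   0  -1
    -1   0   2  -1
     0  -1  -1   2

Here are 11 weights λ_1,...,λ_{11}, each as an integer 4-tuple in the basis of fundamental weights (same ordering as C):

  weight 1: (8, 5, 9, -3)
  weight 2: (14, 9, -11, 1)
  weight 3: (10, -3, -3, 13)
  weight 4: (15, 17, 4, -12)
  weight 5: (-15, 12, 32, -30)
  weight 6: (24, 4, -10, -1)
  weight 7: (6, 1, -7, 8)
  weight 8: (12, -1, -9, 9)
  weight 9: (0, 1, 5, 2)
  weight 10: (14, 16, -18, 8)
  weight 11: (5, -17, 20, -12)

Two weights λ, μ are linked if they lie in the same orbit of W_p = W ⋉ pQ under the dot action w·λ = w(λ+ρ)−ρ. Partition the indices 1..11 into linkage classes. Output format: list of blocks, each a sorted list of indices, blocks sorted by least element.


Cartan matrix: type A_4 (|W|=120); un-permuting the 4 rows.

Each λ_j+ρ reduced to Ā_19; 4-tuples below use C's row order:

  λ_1 → (5, 0, 8, 2);  λ_2 → (5, 2, 2, 8);  λ_3 → (5, 2, 2, 8);  λ_4 → (1, 2, 6, 3);  λ_5 → (10, 2, 0, 3);  λ_6 → (10, 2, 0, 3);  λ_7 → (1, 2, 6, 3);  λ_8 → (5, 0, 8, 2);  λ_9 → (1, 2, 6, 3);  λ_10 → (5, 2, 2, 8);  λ_11 → (6, 3, 2, 8)

These 11 weights hit 5 W_19-dot-orbits; sizes (2, 3, 3, 2, 1):

[[1, 8], [2, 3, 10], [4, 7, 9], [5, 6], [11]]


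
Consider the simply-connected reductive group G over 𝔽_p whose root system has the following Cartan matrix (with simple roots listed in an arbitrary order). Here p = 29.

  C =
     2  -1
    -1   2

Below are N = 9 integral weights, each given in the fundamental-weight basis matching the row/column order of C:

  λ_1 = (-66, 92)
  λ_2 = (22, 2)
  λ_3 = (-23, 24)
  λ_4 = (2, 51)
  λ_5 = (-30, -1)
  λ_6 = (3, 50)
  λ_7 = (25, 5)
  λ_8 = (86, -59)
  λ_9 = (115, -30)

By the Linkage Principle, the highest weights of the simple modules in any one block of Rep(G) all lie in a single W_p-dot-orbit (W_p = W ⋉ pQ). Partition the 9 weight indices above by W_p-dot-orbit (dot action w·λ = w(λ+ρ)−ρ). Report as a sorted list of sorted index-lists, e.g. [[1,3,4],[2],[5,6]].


Type A_2, rank 2, |W|=6; reorder rows/cols to standard.

Folding the 9 weights λ_j+ρ into Ā_29 (reps in the given 2-coord order):

  [1] (22, 6);  [2] (23, 3);  [3] (22, 3);  [4] (23, 3);  [5] (0, 29);  [6] (22, 3);  [7] (23, 3);  [8] (0, 29);  [9] (0, 29)

4 distinct reps among the 9 weights ⇒ 4 W_29-linkage classes:

[[1], [2, 4, 7], [3, 6], [5, 8, 9]]


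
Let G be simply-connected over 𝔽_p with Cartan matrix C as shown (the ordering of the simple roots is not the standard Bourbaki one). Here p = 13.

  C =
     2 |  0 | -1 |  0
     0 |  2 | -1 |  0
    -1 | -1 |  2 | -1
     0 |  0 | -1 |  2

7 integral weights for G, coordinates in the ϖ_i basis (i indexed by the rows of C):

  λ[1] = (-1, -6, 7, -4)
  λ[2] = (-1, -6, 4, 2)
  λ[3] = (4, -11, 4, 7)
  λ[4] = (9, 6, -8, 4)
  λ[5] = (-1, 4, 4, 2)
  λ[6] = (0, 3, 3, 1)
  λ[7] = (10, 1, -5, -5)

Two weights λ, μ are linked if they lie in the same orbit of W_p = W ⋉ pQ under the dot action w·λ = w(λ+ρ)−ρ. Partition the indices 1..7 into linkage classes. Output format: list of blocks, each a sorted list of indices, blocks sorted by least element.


C ↔ D_4 under row/col permutation; |W(D_4)| = 192.

λ_j+ρ reflected into Ā_13 (⟨·,θ^∨⟩≤13); 4-tuples as given:

    λ_1 → (0, 5, 0, 3)
    λ_2 → (0, 5, 0, 3)
    λ_3 → (0, 5, 0, 3)
    λ_4 → (3, 0, 3, 2)
    λ_5 → (0, 5, 0, 3)
    λ_6 → (1, 4, 2, 2)
    λ_7 → (1, 4, 2, 2)

The 7 indices split into 3 linkage classes (same alcove rep ⇔ same W_13-dot-orbit):

[[1, 2, 3, 5], [4], [6, 7]]


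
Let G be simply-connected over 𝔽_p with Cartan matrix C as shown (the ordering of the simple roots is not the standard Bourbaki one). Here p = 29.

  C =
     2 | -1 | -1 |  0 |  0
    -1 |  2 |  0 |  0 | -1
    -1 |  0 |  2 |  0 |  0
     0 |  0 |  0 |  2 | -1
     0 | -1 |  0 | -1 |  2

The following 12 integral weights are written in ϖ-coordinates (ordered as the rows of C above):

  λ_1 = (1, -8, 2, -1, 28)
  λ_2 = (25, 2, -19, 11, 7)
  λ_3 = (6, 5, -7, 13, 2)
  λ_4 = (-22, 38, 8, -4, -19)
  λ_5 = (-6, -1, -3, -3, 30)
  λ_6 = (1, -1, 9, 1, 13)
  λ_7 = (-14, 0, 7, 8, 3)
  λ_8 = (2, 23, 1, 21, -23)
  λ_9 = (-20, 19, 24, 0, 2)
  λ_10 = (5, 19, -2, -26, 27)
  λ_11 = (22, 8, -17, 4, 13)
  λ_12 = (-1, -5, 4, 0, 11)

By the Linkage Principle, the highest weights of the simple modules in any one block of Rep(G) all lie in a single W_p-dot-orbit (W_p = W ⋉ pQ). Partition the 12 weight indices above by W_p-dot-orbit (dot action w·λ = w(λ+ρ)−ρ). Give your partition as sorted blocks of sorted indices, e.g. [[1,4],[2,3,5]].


Type A_5, rank 5, |W|=720; reorder rows/cols to standard.

λ_j+ρ reflected into Ā_29 (⟨·,θ^∨⟩≤29); 5-tuples as given:

  [1] (3, 2, 2, 0, 22) · [2] (6, 3, 2, 8, 0) · [3] (1, 6, 5, 13, 3) · [4] (6, 3, 2, 8, 0) · [5] (3, 2, 2, 0, 22) · [6] (2, 0, 10, 2, 14) · [7] (4, 0, 1, 1, 8) · [8] (3, 2, 2, 0, 22) · [9] (19, 1, 5, 0, 3) · [10] (19, 1, 5, 0, 3) · [11] (1, 6, 5, 13, 3) · [12] (4, 0, 1, 1, 8)

6 distinct reps among the 12 weights ⇒ 6 W_29-linkage classes:

[[1, 5, 8], [2, 4], [3, 11], [6], [7, 12], [9, 10]]


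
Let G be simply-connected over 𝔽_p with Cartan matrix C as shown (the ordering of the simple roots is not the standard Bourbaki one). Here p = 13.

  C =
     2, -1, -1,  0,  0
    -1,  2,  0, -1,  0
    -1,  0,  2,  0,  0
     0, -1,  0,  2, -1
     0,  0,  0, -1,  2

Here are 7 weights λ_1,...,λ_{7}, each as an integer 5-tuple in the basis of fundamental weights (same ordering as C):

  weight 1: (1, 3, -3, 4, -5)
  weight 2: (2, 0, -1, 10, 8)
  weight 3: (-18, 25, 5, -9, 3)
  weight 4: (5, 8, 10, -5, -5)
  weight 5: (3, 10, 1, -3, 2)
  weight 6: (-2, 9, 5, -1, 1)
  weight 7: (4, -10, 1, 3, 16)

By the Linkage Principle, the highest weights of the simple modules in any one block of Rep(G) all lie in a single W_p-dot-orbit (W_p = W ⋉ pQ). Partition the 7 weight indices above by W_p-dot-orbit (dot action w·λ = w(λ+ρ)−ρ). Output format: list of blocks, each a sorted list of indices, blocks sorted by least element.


C ↔ A_5 under row/col permutation; |W(A_5)| = 720.

Each λ_j+ρ reduced to Ā_13; 5-tuples below use C's row order:

    1: (0, 4, 2, 1, 4)
    2: (1, 7, 1, 2, 0)
    3: (0, 4, 2, 1, 4)
    4: (0, 4, 2, 1, 4)
    5: (1, 7, 1, 2, 0)
    6: (1, 7, 1, 2, 0)
    7: (0, 4, 2, 1, 4)

Partition of {1..7} into 2 W_13-dot-orbits:

[[1, 3, 4, 7], [2, 5, 6]]


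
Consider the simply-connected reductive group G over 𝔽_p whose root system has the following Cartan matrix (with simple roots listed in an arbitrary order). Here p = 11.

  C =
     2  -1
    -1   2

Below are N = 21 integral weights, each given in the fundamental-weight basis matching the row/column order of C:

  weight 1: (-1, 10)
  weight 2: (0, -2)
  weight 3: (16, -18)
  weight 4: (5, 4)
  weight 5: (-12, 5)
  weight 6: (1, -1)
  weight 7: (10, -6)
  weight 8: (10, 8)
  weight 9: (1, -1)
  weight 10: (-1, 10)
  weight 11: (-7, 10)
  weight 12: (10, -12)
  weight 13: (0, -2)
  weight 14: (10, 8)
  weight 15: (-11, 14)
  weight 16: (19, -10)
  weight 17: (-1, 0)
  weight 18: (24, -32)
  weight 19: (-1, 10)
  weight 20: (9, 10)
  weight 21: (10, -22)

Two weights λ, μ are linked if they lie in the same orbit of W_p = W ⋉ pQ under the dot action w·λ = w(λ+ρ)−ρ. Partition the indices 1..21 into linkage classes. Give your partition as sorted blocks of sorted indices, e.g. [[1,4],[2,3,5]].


Cartan matrix: type A_2 (|W|=6); un-permuting the 2 rows.

Ā_11 reps of the 21 weights (A_2, coords as presented):

  λ_1+ρ ↦ (0, 11) · λ_2+ρ ↦ (0, 1) · λ_3+ρ ↦ (6, 5) · λ_4+ρ ↦ (6, 5) · λ_5+ρ ↦ (6, 5) · λ_6+ρ ↦ (2, 0) · λ_7+ρ ↦ (6, 5) · λ_8+ρ ↦ (2, 0) · λ_9+ρ ↦ (2, 0) · λ_10+ρ ↦ (0, 11) · λ_11+ρ ↦ (6, 5) · λ_12+ρ ↦ (0, 11) · λ_13+ρ ↦ (0, 1) · λ_14+ρ ↦ (2, 0) · λ_15+ρ ↦ (6, 1) · λ_16+ρ ↦ (2, 0) · λ_17+ρ ↦ (0, 1) · λ_18+ρ ↦ (2, 6) · λ_19+ρ ↦ (0, 11) · λ_20+ρ ↦ (0, 1) · λ_21+ρ ↦ (0, 1)

Partition of {1..21} into 6 W_11-dot-orbits:

[[1, 10, 12, 19], [2, 13, 17, 20, 21], [3, 4, 5, 7, 11], [6, 8, 9, 14, 16], [15], [18]]


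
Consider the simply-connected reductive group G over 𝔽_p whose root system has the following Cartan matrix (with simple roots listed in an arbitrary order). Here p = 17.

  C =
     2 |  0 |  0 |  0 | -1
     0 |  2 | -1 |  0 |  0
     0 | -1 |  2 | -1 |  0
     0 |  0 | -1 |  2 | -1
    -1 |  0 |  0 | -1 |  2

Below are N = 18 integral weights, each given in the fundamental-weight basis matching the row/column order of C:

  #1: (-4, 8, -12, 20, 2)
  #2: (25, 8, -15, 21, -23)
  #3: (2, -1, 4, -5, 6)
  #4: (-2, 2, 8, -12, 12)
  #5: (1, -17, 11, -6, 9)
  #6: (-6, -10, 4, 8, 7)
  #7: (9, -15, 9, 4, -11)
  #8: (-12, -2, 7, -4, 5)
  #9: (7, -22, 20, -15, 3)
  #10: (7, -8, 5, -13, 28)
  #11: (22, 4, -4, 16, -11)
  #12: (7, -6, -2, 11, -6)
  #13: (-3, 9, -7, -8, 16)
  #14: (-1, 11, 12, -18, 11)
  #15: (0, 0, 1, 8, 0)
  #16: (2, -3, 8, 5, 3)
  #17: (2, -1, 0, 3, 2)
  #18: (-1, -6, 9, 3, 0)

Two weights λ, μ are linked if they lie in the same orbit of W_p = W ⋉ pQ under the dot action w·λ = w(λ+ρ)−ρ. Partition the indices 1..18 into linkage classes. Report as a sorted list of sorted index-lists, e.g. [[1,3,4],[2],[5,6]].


C ↔ A_5 under row/col permutation; |W(A_5)| = 720.

Alcove-folded reps (p=17, 18 weights, presented ϖ-order):

  λ_1 → (2, 3, 4, 6, 2);  λ_2 → (0, 0, 4, 5, 3);  λ_3 → (3, 0, 1, 4, 3);  λ_4 → (1, 1, 2, 9, 1);  λ_5 → (0, 5, 5, 4, 1);  λ_6 → (0, 0, 4, 5, 3);  λ_7 → (0, 5, 5, 4, 1);  λ_8 → (3, 0, 1, 4, 3);  λ_9 → (2, 3, 4, 6, 2);  λ_10 → (3, 0, 1, 4, 3);  λ_11 → (2, 3, 4, 6, 2);  λ_12 → (3, 1, 5, 1, 5);  λ_13 → (2, 3, 4, 6, 2);  λ_14 → (0, 0, 4, 5, 3);  λ_15 → (1, 1, 2, 9, 1);  λ_16 → (2, 3, 4, 6, 2);  λ_17 → (3, 0, 1, 4, 3);  λ_18 → (0, 5, 5, 4, 1)

These 18 weights hit 6 W_17-dot-orbits; sizes (5, 3, 4, 2, 3, 1):

[[1, 9, 11, 13, 16], [2, 6, 14], [3, 8, 10, 17], [4, 15], [5, 7, 18], [12]]


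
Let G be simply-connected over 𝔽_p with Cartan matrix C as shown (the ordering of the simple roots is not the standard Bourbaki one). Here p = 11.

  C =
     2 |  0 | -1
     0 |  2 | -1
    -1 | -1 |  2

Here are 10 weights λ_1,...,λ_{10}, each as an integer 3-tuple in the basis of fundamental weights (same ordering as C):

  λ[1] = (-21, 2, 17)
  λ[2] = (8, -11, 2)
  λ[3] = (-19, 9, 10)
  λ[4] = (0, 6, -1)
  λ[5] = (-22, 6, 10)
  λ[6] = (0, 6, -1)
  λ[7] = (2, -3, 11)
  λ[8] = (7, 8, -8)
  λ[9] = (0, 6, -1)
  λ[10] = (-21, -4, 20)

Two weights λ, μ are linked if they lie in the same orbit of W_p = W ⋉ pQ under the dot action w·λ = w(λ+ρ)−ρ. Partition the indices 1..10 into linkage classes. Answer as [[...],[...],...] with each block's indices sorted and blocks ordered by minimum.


Cartan matrix: type A_3 (|W|=24); un-permuting the 3 rows.

λ_j+ρ reflected into Ā_11 (⟨·,θ^∨⟩≤11); 3-tuples as given:

  λ_1 → (1, 2, 7);  λ_2 → (1, 2, 7);  λ_3 → (1, 7, 0);  λ_4 → (1, 7, 0);  λ_5 → (1, 7, 0);  λ_6 → (1, 7, 0);  λ_7 → (1, 2, 7);  λ_8 → (1, 2, 7);  λ_9 → (1, 7, 0);  λ_10 → (1, 2, 7)

The 10 indices split into 2 linkage classes (same alcove rep ⇔ same W_11-dot-orbit):

[[1, 2, 7, 8, 10], [3, 4, 5, 6, 9]]


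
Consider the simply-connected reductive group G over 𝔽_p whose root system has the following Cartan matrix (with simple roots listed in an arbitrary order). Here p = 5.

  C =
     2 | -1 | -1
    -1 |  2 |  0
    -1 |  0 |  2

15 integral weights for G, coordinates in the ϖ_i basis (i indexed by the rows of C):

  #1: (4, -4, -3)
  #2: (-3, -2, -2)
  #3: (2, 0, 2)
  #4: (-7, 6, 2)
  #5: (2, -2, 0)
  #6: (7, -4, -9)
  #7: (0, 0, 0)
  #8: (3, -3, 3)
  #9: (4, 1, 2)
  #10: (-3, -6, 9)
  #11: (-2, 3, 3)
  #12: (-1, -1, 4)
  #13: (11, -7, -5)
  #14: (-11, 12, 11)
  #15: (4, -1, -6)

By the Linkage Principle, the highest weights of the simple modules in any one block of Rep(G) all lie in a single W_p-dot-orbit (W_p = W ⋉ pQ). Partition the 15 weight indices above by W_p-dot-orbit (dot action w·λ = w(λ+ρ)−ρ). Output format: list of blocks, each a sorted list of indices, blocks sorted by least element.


A_3 Cartan matrix, 3 simple roots permuted; ρ=(1,1,1).

Folding the 15 weights λ_j+ρ into Ā_5 (reps in the given 3-coord order):

  λ_1 → (0, 3, 2) · λ_2 → (2, 1, 1) · λ_3 → (2, 1, 1) · λ_4 → (2, 1, 1) · λ_5 → (2, 1, 1) · λ_6 → (0, 3, 2) · λ_7 → (1, 1, 1) · λ_8 → (1, 1, 1) · λ_9 → (0, 3, 2) · λ_10 → (0, 3, 2) · λ_11 → (1, 1, 1) · λ_12 → (0, 0, 5) · λ_13 → (1, 1, 1) · λ_14 → (0, 3, 2) · λ_15 → (0, 0, 5)

Linkage partition of the 15 weights (4 classes, p=5):

[[1, 6, 9, 10, 14], [2, 3, 4, 5], [7, 8, 11, 13], [12, 15]]


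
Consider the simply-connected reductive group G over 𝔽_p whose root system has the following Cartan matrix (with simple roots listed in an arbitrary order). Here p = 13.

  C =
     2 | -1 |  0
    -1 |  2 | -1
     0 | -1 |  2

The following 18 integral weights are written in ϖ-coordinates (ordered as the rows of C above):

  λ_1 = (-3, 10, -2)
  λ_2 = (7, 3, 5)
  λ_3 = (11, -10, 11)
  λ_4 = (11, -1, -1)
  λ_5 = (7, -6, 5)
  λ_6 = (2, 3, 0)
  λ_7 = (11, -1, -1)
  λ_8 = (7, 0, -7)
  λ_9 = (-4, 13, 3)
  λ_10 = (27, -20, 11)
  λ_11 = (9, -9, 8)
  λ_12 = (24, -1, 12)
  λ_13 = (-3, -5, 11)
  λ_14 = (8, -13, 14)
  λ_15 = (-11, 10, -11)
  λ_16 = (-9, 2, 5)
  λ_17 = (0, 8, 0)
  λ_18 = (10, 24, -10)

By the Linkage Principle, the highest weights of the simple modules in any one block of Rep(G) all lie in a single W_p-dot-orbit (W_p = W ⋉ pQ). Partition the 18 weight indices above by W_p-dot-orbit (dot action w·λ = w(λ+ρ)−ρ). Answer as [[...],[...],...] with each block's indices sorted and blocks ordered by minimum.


C ↔ A_3 under row/col permutation; |W(A_3)| = 24.

Folding the 18 weights λ_j+ρ into Ā_13 (reps in the given 3-coord order):

    λ_1+ρ ↦ (2, 8, 1)
    λ_2+ρ ↦ (3, 4, 1)
    λ_3+ρ ↦ (1, 9, 1)
    λ_4+ρ ↦ (12, 0, 0)
    λ_5+ρ ↦ (3, 5, 1)
    λ_6+ρ ↦ (3, 4, 1)
    λ_7+ρ ↦ (12, 0, 0)
    λ_8+ρ ↦ (3, 5, 1)
    λ_9+ρ ↦ (2, 8, 1)
    λ_10+ρ ↦ (4, 2, 6)
    λ_11+ρ ↦ (2, 8, 1)
    λ_12+ρ ↦ (12, 0, 0)
    λ_13+ρ ↦ (4, 2, 6)
    λ_14+ρ ↦ (1, 9, 1)
    λ_15+ρ ↦ (1, 9, 1)
    λ_16+ρ ↦ (3, 5, 1)
    λ_17+ρ ↦ (1, 9, 1)
    λ_18+ρ ↦ (1, 9, 1)

These 18 weights hit 6 W_13-dot-orbits; sizes (3, 2, 5, 3, 3, 2):

[[1, 9, 11], [2, 6], [3, 14, 15, 17, 18], [4, 7, 12], [5, 8, 16], [10, 13]]


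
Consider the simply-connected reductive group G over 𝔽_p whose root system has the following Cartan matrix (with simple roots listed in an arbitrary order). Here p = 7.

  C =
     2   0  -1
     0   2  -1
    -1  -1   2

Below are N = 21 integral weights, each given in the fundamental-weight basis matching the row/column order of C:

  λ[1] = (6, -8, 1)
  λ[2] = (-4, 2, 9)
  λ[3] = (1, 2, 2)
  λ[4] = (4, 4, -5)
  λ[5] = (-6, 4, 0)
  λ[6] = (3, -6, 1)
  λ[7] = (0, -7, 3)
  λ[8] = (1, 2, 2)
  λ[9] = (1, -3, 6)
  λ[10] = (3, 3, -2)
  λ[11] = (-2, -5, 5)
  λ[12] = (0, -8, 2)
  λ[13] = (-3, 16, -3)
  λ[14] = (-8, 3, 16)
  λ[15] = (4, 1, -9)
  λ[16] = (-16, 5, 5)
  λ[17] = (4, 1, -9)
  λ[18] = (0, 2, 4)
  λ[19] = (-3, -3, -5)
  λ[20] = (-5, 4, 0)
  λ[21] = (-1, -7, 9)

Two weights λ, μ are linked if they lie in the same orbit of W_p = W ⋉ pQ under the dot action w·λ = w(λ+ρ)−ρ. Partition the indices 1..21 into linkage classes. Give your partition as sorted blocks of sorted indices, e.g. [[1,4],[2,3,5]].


C ↔ A_3 under row/col permutation; |W(A_3)| = 24.

Alcove-folded reps (p=7, 21 weights, presented ϖ-order):

    λ_1+ρ ↦ (0, 0, 5)
    λ_2+ρ ↦ (3, 3, 1)
    λ_3+ρ ↦ (1, 2, 3)
    λ_4+ρ ↦ (1, 1, 4)
    λ_5+ρ ↦ (1, 1, 4)
    λ_6+ρ ↦ (1, 2, 3)
    λ_7+ρ ↦ (1, 4, 1)
    λ_8+ρ ↦ (1, 2, 3)
    λ_9+ρ ↦ (0, 0, 5)
    λ_10+ρ ↦ (3, 3, 1)
    λ_11+ρ ↦ (1, 4, 1)
    λ_12+ρ ↦ (3, 3, 1)
    λ_13+ρ ↦ (1, 2, 3)
    λ_14+ρ ↦ (3, 0, 4)
    λ_15+ρ ↦ (1, 4, 1)
    λ_16+ρ ↦ (1, 4, 1)
    λ_17+ρ ↦ (1, 4, 1)
    λ_18+ρ ↦ (1, 1, 4)
    λ_19+ρ ↦ (1, 1, 4)
    λ_20+ρ ↦ (1, 2, 3)
    λ_21+ρ ↦ (3, 3, 1)

The 21 indices split into 6 linkage classes (same alcove rep ⇔ same W_7-dot-orbit):

[[1, 9], [2, 10, 12, 21], [3, 6, 8, 13, 20], [4, 5, 18, 19], [7, 11, 15, 16, 17], [14]]


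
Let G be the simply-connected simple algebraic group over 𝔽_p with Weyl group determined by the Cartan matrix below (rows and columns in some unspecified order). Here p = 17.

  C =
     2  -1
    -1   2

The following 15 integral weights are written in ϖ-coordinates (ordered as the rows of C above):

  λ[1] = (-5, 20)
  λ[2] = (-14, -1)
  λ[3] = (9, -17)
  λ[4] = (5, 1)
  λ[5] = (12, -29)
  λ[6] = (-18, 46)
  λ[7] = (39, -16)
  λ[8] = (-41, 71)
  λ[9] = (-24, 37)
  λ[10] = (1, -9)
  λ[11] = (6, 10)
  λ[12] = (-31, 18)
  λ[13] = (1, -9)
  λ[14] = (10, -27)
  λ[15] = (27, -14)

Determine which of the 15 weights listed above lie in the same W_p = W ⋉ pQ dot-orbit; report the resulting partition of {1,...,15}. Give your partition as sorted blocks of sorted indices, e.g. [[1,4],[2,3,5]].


Dynkin diagram of C (from the 2 off-diagonal −1 entries): A_2.

λ_j+ρ reflected into Ā_17 (⟨·,θ^∨⟩≤17); 2-tuples as given:

  λ_1+ρ ↦ (0, 13) · λ_2+ρ ↦ (0, 13) · λ_3+ρ ↦ (6, 10) · λ_4+ρ ↦ (6, 2) · λ_5+ρ ↦ (4, 2) · λ_6+ρ ↦ (0, 13) · λ_7+ρ ↦ (6, 2) · λ_8+ρ ↦ (4, 2) · λ_9+ρ ↦ (4, 2) · λ_10+ρ ↦ (6, 2) · λ_11+ρ ↦ (6, 10) · λ_12+ρ ↦ (4, 2) · λ_13+ρ ↦ (6, 2) · λ_14+ρ ↦ (6, 2) · λ_15+ρ ↦ (4, 2)

Linkage partition of the 15 weights (4 classes, p=17):

[[1, 2, 6], [3, 11], [4, 7, 10, 13, 14], [5, 8, 9, 12, 15]]


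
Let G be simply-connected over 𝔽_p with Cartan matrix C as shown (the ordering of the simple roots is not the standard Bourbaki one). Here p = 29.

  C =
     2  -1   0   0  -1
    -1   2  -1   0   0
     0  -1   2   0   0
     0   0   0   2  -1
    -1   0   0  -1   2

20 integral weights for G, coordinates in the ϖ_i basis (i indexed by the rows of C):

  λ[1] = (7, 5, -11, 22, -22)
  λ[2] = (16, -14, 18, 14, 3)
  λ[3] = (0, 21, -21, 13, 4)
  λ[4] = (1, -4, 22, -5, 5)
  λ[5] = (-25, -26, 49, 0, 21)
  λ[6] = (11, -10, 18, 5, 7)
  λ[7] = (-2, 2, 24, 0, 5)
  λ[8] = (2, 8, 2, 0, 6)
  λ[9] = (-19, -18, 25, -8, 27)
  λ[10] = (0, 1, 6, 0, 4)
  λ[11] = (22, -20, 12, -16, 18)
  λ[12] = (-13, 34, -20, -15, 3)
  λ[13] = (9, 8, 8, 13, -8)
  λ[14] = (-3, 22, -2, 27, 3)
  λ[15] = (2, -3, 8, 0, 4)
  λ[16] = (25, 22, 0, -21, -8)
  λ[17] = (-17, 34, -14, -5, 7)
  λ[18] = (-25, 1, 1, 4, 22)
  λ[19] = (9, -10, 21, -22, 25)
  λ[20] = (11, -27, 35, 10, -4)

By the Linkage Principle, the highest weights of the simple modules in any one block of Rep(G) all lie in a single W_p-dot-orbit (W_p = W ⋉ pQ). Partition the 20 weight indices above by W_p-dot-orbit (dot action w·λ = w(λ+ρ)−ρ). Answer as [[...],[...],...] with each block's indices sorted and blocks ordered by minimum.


Root system A_5: the 5×5 matrix C matches after relabeling.

Alcove-folded reps (p=29, 20 weights, presented ϖ-order):

    λ_1+ρ ↦ (4, 6, 7, 2, 4)
    λ_2+ρ ↦ (4, 6, 7, 2, 4)
    λ_3+ρ ↦ (1, 2, 7, 1, 5)
    λ_4+ρ ↦ (1, 2, 20, 4, 1)
    λ_5+ρ ↦ (1, 2, 20, 4, 1)
    λ_6+ρ ↦ (3, 9, 3, 1, 7)
    λ_7+ρ ↦ (1, 2, 20, 4, 1)
    λ_8+ρ ↦ (3, 9, 3, 1, 7)
    λ_9+ρ ↦ (3, 9, 3, 1, 7)
    λ_10+ρ ↦ (1, 2, 7, 1, 5)
    λ_11+ρ ↦ (4, 6, 7, 2, 4)
    λ_12+ρ ↦ (4, 6, 7, 2, 4)
    λ_13+ρ ↦ (3, 9, 3, 1, 7)
    λ_14+ρ ↦ (1, 2, 20, 4, 1)
    λ_15+ρ ↦ (1, 2, 7, 1, 5)
    λ_16+ρ ↦ (1, 2, 7, 1, 5)
    λ_17+ρ ↦ (4, 6, 7, 2, 4)
    λ_18+ρ ↦ (1, 2, 20, 4, 1)
    λ_19+ρ ↦ (1, 2, 7, 1, 5)
    λ_20+ρ ↦ (3, 9, 3, 1, 7)

4 distinct reps among the 20 weights ⇒ 4 W_29-linkage classes:

[[1, 2, 11, 12, 17], [3, 10, 15, 16, 19], [4, 5, 7, 14, 18], [6, 8, 9, 13, 20]]


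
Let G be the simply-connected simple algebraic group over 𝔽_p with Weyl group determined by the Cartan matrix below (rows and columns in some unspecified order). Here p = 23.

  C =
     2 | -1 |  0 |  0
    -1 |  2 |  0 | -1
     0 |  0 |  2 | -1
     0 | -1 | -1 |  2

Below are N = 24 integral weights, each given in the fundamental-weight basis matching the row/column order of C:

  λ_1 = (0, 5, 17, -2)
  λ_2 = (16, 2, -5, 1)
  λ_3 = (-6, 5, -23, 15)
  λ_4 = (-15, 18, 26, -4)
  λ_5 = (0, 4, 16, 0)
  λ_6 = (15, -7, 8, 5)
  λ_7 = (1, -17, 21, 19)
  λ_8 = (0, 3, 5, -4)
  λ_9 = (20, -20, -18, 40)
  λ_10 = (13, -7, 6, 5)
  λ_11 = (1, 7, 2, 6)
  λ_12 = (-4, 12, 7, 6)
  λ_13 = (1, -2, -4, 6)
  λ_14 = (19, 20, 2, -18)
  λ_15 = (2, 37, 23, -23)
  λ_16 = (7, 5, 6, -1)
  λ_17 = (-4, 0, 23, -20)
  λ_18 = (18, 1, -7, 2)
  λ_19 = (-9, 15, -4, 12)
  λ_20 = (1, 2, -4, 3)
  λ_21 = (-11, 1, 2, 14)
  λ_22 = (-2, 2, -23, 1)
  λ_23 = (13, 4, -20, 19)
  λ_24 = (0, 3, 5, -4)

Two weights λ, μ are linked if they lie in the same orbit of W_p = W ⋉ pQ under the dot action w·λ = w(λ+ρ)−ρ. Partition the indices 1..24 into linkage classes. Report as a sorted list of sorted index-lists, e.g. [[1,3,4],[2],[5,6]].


Cartan matrix: type A_4 (|W|=120); un-permuting the 4 rows.

Folding the 24 weights λ_j+ρ into Ā_23 (reps in the given 4-coord order):

    λ_1+ρ ↦ (0, 5, 16, 1)
    λ_2+ρ ↦ (17, 1, 2, 2)
    λ_3+ρ ↦ (0, 5, 16, 1)
    λ_4+ρ ↦ (2, 3, 3, 1)
    λ_5+ρ ↦ (0, 5, 16, 1)
    λ_6+ρ ↦ (8, 6, 7, 0)
    λ_7+ρ ↦ (2, 3, 3, 1)
    λ_8+ρ ↦ (1, 1, 3, 3)
    λ_9+ρ ↦ (17, 1, 2, 2)
    λ_10+ρ ↦ (8, 6, 7, 0)
    λ_11+ρ ↦ (2, 8, 3, 7)
    λ_12+ρ ↦ (2, 8, 3, 7)
    λ_13+ρ ↦ (1, 1, 3, 3)
    λ_14+ρ ↦ (2, 3, 3, 1)
    λ_15+ρ ↦ (1, 1, 3, 3)
    λ_16+ρ ↦ (8, 6, 7, 0)
    λ_17+ρ ↦ (17, 1, 2, 2)
    λ_18+ρ ↦ (17, 1, 2, 2)
    λ_19+ρ ↦ (2, 8, 3, 7)
    λ_20+ρ ↦ (2, 3, 3, 1)
    λ_21+ρ ↦ (2, 8, 3, 7)
    λ_22+ρ ↦ (17, 1, 2, 2)
    λ_23+ρ ↦ (2, 3, 3, 1)
    λ_24+ρ ↦ (1, 1, 3, 3)

Partition of {1..24} into 6 W_23-dot-orbits:

[[1, 3, 5], [2, 9, 17, 18, 22], [4, 7, 14, 20, 23], [6, 10, 16], [8, 13, 15, 24], [11, 12, 19, 21]]


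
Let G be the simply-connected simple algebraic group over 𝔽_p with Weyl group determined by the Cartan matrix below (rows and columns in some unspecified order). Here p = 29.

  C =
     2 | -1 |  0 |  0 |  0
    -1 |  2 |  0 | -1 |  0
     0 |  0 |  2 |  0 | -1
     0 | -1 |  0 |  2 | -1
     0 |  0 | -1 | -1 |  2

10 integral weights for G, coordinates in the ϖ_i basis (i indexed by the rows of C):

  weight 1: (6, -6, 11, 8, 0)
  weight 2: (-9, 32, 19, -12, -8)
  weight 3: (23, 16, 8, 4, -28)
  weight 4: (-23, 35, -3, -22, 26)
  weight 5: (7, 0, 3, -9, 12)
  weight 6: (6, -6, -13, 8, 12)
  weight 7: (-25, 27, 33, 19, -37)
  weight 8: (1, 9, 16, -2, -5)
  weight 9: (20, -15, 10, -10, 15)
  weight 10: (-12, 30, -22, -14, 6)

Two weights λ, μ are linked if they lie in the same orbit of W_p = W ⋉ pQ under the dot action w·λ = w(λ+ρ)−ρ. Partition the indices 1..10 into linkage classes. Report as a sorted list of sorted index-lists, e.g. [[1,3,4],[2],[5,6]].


C ↔ A_5 under row/col permutation; |W(A_5)| = 720.

λ_j+ρ reflected into Ā_29 (⟨·,θ^∨⟩≤29); 5-tuples as given:

  1: (2, 5, 12, 4, 1);  2: (2, 7, 4, 7, 7);  3: (2, 5, 12, 4, 1);  4: (2, 7, 4, 7, 7);  5: (1, 7, 4, 1, 5);  6: (2, 5, 12, 4, 1);  7: (2, 5, 12, 4, 1);  8: (2, 5, 12, 4, 1);  9: (2, 7, 4, 7, 7);  10: (2, 7, 4, 7, 7)

The 10 indices split into 3 linkage classes (same alcove rep ⇔ same W_29-dot-orbit):

[[1, 3, 6, 7, 8], [2, 4, 9, 10], [5]]


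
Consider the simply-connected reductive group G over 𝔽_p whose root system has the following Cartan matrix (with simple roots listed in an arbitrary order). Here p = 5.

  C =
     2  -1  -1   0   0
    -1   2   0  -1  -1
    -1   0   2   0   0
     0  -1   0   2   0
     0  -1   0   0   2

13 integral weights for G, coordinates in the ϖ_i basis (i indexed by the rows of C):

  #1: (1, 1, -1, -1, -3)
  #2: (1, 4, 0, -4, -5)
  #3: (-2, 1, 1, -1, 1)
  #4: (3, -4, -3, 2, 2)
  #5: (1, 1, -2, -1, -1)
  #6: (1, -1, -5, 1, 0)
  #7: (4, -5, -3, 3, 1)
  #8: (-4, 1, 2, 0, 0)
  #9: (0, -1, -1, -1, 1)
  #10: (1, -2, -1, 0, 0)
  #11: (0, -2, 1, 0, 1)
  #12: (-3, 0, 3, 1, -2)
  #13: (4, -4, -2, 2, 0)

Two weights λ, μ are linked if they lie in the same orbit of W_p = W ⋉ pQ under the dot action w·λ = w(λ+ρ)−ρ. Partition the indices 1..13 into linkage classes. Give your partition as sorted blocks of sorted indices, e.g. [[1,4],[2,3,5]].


Cartan matrix: type D_5 (|W|=1920); un-permuting the 5 rows.

W_5-reps of the 13 weights in Ā_5 (same 5-coord order as C):

  [1] (1, 0, 0, 0, 2)
  [2] (0, 1, 2, 0, 1)
  [3] (1, 0, 0, 0, 2)
  [4] (1, 1, 0, 0, 0)
  [5] (1, 1, 0, 0, 0)
  [6] (0, 1, 2, 0, 1)
  [7] (1, 0, 0, 0, 2)
  [8] (1, 1, 0, 0, 0)
  [9] (1, 0, 0, 0, 2)
  [10] (1, 1, 0, 0, 0)
  [11] (0, 1, 2, 0, 1)
  [12] (0, 1, 2, 0, 1)
  [13] (1, 0, 0, 0, 2)

These 13 weights hit 3 W_5-dot-orbits; sizes (5, 4, 4):

[[1, 3, 7, 9, 13], [2, 6, 11, 12], [4, 5, 8, 10]]


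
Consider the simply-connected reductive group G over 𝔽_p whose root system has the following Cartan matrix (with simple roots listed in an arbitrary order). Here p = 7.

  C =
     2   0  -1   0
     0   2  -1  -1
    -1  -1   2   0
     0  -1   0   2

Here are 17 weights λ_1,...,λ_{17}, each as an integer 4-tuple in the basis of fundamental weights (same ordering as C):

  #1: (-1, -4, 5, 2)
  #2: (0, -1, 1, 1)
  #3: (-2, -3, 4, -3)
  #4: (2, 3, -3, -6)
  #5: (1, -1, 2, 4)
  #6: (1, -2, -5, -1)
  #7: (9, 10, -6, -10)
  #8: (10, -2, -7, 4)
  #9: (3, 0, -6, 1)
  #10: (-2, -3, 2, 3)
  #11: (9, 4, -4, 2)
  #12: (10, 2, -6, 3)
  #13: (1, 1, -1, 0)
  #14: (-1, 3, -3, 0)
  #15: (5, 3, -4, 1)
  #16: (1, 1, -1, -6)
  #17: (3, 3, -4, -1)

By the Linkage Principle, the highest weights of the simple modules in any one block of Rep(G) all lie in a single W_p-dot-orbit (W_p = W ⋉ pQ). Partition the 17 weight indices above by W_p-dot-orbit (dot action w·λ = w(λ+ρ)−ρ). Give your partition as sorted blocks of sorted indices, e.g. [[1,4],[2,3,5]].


Type A_4, rank 4, |W|=120; reorder rows/cols to standard.

Each λ_j+ρ reduced to Ā_7; 4-tuples below use C's row order:

    1: (0, 3, 3, 0)
    2: (1, 0, 2, 2)
    3: (1, 2, 0, 2)
    4: (0, 2, 1, 2)
    5: (1, 0, 2, 2)
    6: (0, 2, 1, 2)
    7: (2, 2, 0, 1)
    8: (0, 2, 1, 2)
    9: (1, 2, 0, 2)
    10: (1, 2, 0, 2)
    11: (0, 2, 1, 2)
    12: (0, 2, 1, 2)
    13: (2, 2, 0, 1)
    14: (2, 2, 0, 1)
    15: (1, 1, 3, 0)
    16: (1, 0, 2, 2)
    17: (1, 1, 3, 0)

These 17 weights hit 6 W_7-dot-orbits; sizes (1, 3, 3, 5, 3, 2):

[[1], [2, 5, 16], [3, 9, 10], [4, 6, 8, 11, 12], [7, 13, 14], [15, 17]]


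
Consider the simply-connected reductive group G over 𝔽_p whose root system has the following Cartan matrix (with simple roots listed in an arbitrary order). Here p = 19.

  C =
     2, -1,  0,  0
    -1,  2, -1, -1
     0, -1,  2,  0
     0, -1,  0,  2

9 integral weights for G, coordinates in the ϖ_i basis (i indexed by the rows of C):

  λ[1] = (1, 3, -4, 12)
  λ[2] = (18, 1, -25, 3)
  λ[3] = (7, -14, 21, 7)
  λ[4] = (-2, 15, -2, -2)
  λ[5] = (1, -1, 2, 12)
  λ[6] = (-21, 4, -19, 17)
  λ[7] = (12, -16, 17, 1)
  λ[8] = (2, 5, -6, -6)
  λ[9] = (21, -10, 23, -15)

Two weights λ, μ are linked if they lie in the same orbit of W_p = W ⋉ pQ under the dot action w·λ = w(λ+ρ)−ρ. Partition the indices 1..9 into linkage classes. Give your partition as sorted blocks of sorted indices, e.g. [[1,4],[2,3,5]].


D_4 Cartan matrix, 4 simple roots permuted; ρ=(1,1,1,1).

Alcove-folded reps (p=19, 9 weights, presented ϖ-order):

    1: (2, 0, 3, 13)
    2: (2, 0, 3, 13)
    3: (2, 3, 6, 2)
    4: (1, 3, 1, 1)
    5: (2, 0, 3, 13)
    6: (1, 3, 1, 1)
    7: (2, 0, 3, 13)
    8: (1, 3, 1, 1)
    9: (1, 3, 1, 1)

Partition of {1..9} into 3 W_19-dot-orbits:

[[1, 2, 5, 7], [3], [4, 6, 8, 9]]


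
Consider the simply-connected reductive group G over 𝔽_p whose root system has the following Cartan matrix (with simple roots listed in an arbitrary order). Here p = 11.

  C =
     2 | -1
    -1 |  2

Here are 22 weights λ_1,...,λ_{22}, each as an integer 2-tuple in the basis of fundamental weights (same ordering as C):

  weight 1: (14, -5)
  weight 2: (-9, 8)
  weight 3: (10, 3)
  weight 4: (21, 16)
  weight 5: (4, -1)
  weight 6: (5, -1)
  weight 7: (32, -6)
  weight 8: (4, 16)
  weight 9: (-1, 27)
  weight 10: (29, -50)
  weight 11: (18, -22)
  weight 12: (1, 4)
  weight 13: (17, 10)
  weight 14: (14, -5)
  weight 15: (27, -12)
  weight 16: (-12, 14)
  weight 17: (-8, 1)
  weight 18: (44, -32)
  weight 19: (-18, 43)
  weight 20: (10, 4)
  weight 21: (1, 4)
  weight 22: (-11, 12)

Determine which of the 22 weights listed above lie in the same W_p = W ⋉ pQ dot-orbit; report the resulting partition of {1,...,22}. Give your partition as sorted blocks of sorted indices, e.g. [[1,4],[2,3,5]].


Dynkin diagram of C (from the 2 off-diagonal −1 entries): A_2.

λ_j+ρ reflected into Ā_11 (⟨·,θ^∨⟩≤11); 2-tuples as given:

    [1] (7, 0)
    [2] (8, 1)
    [3] (7, 0)
    [4] (5, 0)
    [5] (5, 0)
    [6] (6, 0)
    [7] (5, 0)
    [8] (6, 0)
    [9] (5, 0)
    [10] (3, 5)
    [11] (8, 1)
    [12] (2, 5)
    [13] (7, 0)
    [14] (7, 0)
    [15] (6, 0)
    [16] (7, 0)
    [17] (2, 5)
    [18] (8, 1)
    [19] (5, 0)
    [20] (6, 0)
    [21] (2, 5)
    [22] (8, 1)

The 22 indices split into 6 linkage classes (same alcove rep ⇔ same W_11-dot-orbit):

[[1, 3, 13, 14, 16], [2, 11, 18, 22], [4, 5, 7, 9, 19], [6, 8, 15, 20], [10], [12, 17, 21]]
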